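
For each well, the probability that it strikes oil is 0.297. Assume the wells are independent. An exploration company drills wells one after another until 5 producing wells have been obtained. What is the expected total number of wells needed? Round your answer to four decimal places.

16.8350

Y = total wells until the fifth success; negative binomial with r=5, p=0.297.
E[Y] = r / p = 5 / 0.297 = 16.835017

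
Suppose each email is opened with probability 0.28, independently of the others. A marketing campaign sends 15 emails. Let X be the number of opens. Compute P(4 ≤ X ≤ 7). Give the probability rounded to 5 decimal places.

X ~ Binomial(15, 0.28); P(4 ≤ X ≤ 7) = Σ C(15,k) p^k (1−p)^(15−k) over k:
  k=4: C(15,4)·0.28^4·0.72^11 = 0.2261634
  k=5: C(15,5)·0.28^5·0.72^10 = 0.1934953
  k=6: C(15,6)·0.28^6·0.72^9 = 0.1254136
  k=7: C(15,7)·0.28^7·0.72^8 = 0.0627068
Total = 0.6077791

0.60778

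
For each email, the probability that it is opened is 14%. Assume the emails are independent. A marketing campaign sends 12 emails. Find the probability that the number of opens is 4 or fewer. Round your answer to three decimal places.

X ~ Binomial(12, 0.14); P(X ≤ 4) = Σ C(12,k) p^k (1−p)^(12−k) over k:
  k=0: C(12,0)·0.14^0·0.86^12 = 0.16367
  k=1: C(12,1)·0.14^1·0.86^11 = 0.31974
  k=2: C(12,2)·0.14^2·0.86^10 = 0.28628
  k=3: C(12,3)·0.14^3·0.86^9 = 0.15534
  k=4: C(12,4)·0.14^4·0.86^8 = 0.05690
Total = 0.98193

0.982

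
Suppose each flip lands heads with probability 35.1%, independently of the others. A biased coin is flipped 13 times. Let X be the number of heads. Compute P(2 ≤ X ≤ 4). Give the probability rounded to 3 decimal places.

0.468

X ~ Binomial(13, 0.351); P(2 ≤ X ≤ 4) = Σ C(13,k) p^k (1−p)^(13−k) over k:
  k=2: C(13,2)·0.351^2·0.649^11 = 0.08268
  k=3: C(13,3)·0.351^3·0.649^10 = 0.16396
  k=4: C(13,4)·0.351^4·0.649^9 = 0.22169
Total = 0.46832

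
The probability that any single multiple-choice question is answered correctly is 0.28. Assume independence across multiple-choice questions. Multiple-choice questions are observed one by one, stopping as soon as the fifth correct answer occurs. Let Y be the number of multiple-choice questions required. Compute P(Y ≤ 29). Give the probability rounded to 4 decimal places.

0.9394

Finishing within 29 multiple-choice questions ⇔ at least 5 successes in the first 29. With X ~ Binomial(29, 0.28), P(Y ≤ 29) = 1 − P(X ≤ 4).
  k=0: C(29,0)·0.28^0·0.72^29 = 0.000073
  k=1: C(29,1)·0.28^1·0.72^28 = 0.000822
  k=2: C(29,2)·0.28^2·0.72^27 = 0.004475
  k=3: C(29,3)·0.28^3·0.72^26 = 0.015663
  k=4: C(29,4)·0.28^4·0.72^25 = 0.039594
1 − 0.060627 = 0.939373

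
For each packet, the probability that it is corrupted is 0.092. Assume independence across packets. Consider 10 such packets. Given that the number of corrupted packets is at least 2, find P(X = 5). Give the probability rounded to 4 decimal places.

0.0044

X ~ Binomial(10, 0.092). Want P(X=5 | X≥2) = P(X=5) / P(X≥2).
P(X=5) = C(10,5)·0.092^5·0.908^5 = 0.001025
P(X≥2) = 1 − 0.380942 − 0.385976 = 0.233082
Ratio = 0.001025 / 0.233082 = 0.004398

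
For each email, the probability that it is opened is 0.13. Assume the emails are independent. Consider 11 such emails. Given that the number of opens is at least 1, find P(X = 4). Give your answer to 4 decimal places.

X ~ Binomial(11, 0.13). Want P(X=4 | X≥1) = P(X=4) / P(X≥1).
P(X=4) = C(11,4)·0.13^4·0.87^7 = 0.035557
P(X≥1) = 1 − 0.216128 = 0.783872
Ratio = 0.035557 / 0.783872 = 0.045360

0.0454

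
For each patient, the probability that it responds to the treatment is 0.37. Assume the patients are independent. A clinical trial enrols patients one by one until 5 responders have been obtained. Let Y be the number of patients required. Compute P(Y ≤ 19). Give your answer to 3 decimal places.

0.888

Finishing within 19 patients ⇔ at least 5 successes in the first 19. With X ~ Binomial(19, 0.37), P(Y ≤ 19) = 1 − P(X ≤ 4).
  k=0: C(19,0)·0.37^0·0.63^19 = 0.00015
  k=1: C(19,1)·0.37^1·0.63^18 = 0.00172
  k=2: C(19,2)·0.37^2·0.63^17 = 0.00908
  k=3: C(19,3)·0.37^3·0.63^16 = 0.03023
  k=4: C(19,4)·0.37^4·0.63^15 = 0.07101
1 − 0.11219 = 0.88781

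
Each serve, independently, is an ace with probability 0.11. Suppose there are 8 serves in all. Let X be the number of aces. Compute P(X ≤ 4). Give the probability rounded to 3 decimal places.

0.999

X ~ Binomial(8, 0.11); P(X ≤ 4) = Σ C(8,k) p^k (1−p)^(8−k) over k:
  k=0: C(8,0)·0.11^0·0.89^8 = 0.39366
  k=1: C(8,1)·0.11^1·0.89^7 = 0.38924
  k=2: C(8,2)·0.11^2·0.89^6 = 0.16838
  k=3: C(8,3)·0.11^3·0.89^5 = 0.04162
  k=4: C(8,4)·0.11^4·0.89^4 = 0.00643
Total = 0.99932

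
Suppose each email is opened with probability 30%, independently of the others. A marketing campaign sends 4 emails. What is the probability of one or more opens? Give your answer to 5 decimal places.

0.75990

P(at least one) = 1 − P(none) = 1 − (1 − 0.30)^4
= 1 − 0.2401000 = 0.7599000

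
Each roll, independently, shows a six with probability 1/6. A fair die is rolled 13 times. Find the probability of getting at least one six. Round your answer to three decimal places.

0.907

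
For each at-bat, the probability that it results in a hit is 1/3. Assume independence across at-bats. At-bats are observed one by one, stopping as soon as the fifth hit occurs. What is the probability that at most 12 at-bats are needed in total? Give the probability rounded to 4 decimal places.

0.3685

Finishing within 12 at-bats ⇔ at least 5 successes in the first 12. With X ~ Binomial(12, 0.333333), P(Y ≤ 12) = 1 − P(X ≤ 4).
  k=0: C(12,0)·0.333333^0·0.666667^12 = 0.007707
  k=1: C(12,1)·0.333333^1·0.666667^11 = 0.046244
  k=2: C(12,2)·0.333333^2·0.666667^10 = 0.127171
  k=3: C(12,3)·0.333333^3·0.666667^9 = 0.211952
  k=4: C(12,4)·0.333333^4·0.666667^8 = 0.238446
1 − 0.631521 = 0.368479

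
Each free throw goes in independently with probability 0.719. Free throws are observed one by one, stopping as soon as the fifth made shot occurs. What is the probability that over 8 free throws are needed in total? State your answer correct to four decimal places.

0.1611

Needing more than 8 free throws ⇔ fewer than 5 successes in the first 8. With X ~ Binomial(8, 0.719), P(Y > 8) = P(X ≤ 4).
  k=0: C(8,0)·0.719^0·0.281^8 = 0.000039
  k=1: C(8,1)·0.719^1·0.281^7 = 0.000796
  k=2: C(8,2)·0.719^2·0.281^6 = 0.007126
  k=3: C(8,3)·0.719^3·0.281^5 = 0.036468
  k=4: C(8,4)·0.719^4·0.281^4 = 0.116638
P(X ≤ 4) = 0.161066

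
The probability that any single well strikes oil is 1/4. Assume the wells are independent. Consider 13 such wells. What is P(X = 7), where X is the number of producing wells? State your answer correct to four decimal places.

X ~ Binomial(n=13, p=0.25).
P(X=7) = C(13,7) · p^7 · (1−p)^6
= 1716 · 6.1035e-05 · 0.17798 = 0.018641

0.0186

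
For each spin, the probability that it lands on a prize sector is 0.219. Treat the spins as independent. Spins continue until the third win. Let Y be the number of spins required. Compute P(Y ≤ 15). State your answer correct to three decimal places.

Finishing within 15 spins ⇔ at least 3 successes in the first 15. With X ~ Binomial(15, 0.219), P(Y ≤ 15) = 1 − P(X ≤ 2).
  k=0: C(15,0)·0.219^0·0.781^15 = 0.02453
  k=1: C(15,1)·0.219^1·0.781^14 = 0.10319
  k=2: C(15,2)·0.219^2·0.781^13 = 0.20255
1 − 0.33028 = 0.66972

0.670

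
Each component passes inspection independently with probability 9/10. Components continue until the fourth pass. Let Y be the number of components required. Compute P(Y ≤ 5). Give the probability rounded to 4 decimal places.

0.9185

Finishing within 5 components ⇔ at least 4 successes in the first 5. With X ~ Binomial(5, 0.90), P(Y ≤ 5) = 1 − P(X ≤ 3).
  k=0: C(5,0)·0.90^0·0.10^5 = 0.000010
  k=1: C(5,1)·0.90^1·0.10^4 = 0.000450
  k=2: C(5,2)·0.90^2·0.10^3 = 0.008100
  k=3: C(5,3)·0.90^3·0.10^2 = 0.072900
1 − 0.081460 = 0.918540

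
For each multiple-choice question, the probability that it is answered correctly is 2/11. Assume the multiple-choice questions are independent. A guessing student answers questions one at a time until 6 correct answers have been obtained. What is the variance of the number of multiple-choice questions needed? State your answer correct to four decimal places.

148.5000

Y = total multiple-choice questions until the sixth success; negative binomial with r=6, p=0.181818.
Var(Y) = r(1−p)/p² = 6·0.818182 / 0.181818² = 148.500000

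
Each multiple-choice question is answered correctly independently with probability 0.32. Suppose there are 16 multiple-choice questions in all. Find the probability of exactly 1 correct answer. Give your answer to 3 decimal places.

X ~ Binomial(n=16, p=0.32).
P(X=1) = C(16,1) · p^1 · (1−p)^15
= 16 · 0.32 · 0.0030735 = 0.01574

0.016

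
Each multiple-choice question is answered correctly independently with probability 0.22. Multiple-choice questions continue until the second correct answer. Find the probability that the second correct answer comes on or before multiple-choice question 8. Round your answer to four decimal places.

0.5538

Finishing within 8 multiple-choice questions ⇔ at least 2 successes in the first 8. With X ~ Binomial(8, 0.22), P(Y ≤ 8) = 1 − P(X ≤ 1).
  k=0: C(8,0)·0.22^0·0.78^8 = 0.137011
  k=1: C(8,1)·0.22^1·0.78^7 = 0.309154
1 − 0.446165 = 0.553835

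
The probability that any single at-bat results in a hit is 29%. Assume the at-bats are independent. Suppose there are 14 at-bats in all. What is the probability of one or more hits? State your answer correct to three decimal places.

P(at least one) = 1 − P(none) = 1 − (1 − 0.29)^14
= 1 − 0.00827 = 0.99173

0.992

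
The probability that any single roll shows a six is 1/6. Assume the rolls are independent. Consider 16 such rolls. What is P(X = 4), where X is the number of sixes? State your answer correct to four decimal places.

0.1575

X ~ Binomial(n=16, p=0.166667).
P(X=4) = C(16,4) · p^4 · (1−p)^12
= 1820 · 0.0007716 · 0.11216 = 0.157504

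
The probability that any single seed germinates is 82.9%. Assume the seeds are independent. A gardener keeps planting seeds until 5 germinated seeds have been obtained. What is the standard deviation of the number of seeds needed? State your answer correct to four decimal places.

1.1154

Y = total seeds until the fifth success; negative binomial with r=5, p=0.829.
SD(Y) = √[r(1−p)/p²] = √(1.244105) = 1.115395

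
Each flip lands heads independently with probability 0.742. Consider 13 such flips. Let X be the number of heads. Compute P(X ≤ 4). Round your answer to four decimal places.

0.0013

X ~ Binomial(13, 0.742); P(X ≤ 4) = Σ C(13,k) p^k (1−p)^(13−k) over k:
  k=0: C(13,0)·0.742^0·0.258^13 = 0.000000
  k=1: C(13,1)·0.742^1·0.258^12 = 0.000001
  k=2: C(13,2)·0.742^2·0.258^11 = 0.000014
  k=3: C(13,3)·0.742^3·0.258^10 = 0.000153
  k=4: C(13,4)·0.742^4·0.258^9 = 0.001098
Total = 0.001266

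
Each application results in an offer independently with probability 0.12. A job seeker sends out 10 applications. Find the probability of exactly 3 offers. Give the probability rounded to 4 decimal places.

X ~ Binomial(n=10, p=0.12).
P(X=3) = C(10,3) · p^3 · (1−p)^7
= 120 · 0.001728 · 0.40868 = 0.084743

0.0847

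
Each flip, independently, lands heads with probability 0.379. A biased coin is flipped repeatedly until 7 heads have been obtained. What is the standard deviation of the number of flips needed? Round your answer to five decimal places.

5.50118

Y = total flips until the seventh success; negative binomial with r=7, p=0.379.
SD(Y) = √[r(1−p)/p²] = √(30.2629472) = 5.5011769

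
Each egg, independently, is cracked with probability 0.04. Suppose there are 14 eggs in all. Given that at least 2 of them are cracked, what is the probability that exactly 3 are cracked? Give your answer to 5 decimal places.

X ~ Binomial(14, 0.04). Want P(X=3 | X≥2) = P(X=3) / P(X≥2).
P(X=3) = C(14,3)·0.04^3·0.96^11 = 0.0148684
P(X≥2) = 1 − 0.5646733 − 0.3293928 = 0.1059339
Ratio = 0.0148684 / 0.1059339 = 0.1403556

0.14036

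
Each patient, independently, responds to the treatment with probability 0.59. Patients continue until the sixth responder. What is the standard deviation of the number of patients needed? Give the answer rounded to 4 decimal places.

2.6584

Y = total patients until the sixth success; negative binomial with r=6, p=0.59.
SD(Y) = √[r(1−p)/p²] = √(7.066935) = 2.658371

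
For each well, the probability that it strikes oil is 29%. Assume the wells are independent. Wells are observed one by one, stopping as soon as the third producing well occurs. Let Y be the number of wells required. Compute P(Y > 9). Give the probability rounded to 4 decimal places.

0.4898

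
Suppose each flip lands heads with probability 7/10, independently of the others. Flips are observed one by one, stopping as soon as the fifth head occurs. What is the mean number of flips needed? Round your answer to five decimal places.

7.14286

Y = total flips until the fifth success; negative binomial with r=5, p=0.70.
E[Y] = r / p = 5 / 0.70 = 7.1428571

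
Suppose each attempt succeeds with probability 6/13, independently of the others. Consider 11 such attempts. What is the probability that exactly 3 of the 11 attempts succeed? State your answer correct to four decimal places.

0.1146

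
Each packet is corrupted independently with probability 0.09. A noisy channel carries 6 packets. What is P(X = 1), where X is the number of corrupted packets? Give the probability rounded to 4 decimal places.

X ~ Binomial(n=6, p=0.09).
P(X=1) = C(6,1) · p^1 · (1−p)^5
= 6 · 0.09 · 0.62403 = 0.336977

0.3370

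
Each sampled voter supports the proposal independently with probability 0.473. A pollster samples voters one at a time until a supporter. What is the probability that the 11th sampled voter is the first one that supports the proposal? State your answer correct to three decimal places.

Geometric (trials to first success), p = 0.473.
P(Y = 11) = (1−p)^10 · p = 0.0016524 · 0.473 = 0.00078

0.001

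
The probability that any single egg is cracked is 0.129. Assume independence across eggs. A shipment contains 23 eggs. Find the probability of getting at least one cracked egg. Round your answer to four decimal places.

P(at least one) = 1 − P(none) = 1 − (1 − 0.129)^23
= 1 − 0.041727 = 0.958273

0.9583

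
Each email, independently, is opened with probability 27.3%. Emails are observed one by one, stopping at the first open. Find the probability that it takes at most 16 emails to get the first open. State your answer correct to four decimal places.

0.9939

Y = number of emails to the first success; geometric, p = 0.273.
P(Y ≤ 16) = 1 − (1−p)^16 = 1 − 0.006089 = 0.993911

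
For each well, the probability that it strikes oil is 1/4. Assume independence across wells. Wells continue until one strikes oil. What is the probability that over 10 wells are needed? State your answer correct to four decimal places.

0.0563

Y = number of wells to the first success; geometric, p = 0.25.
P(Y > 10) = P(first 10 all fail) = (1−p)^10 = 0.056314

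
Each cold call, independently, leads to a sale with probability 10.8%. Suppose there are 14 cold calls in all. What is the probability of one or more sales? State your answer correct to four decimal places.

P(at least one) = 1 − P(none) = 1 − (1 − 0.108)^14
= 1 − 0.201887 = 0.798113

0.7981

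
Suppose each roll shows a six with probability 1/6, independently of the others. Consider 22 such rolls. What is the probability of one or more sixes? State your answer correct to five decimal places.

0.98189

P(at least one) = 1 − P(none) = 1 − (1 − 0.166667)^22
= 1 − 0.0181139 = 0.9818861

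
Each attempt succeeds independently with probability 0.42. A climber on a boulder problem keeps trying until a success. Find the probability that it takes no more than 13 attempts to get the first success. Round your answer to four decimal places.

0.9992

Y = number of attempts to the first success; geometric, p = 0.42.
P(Y ≤ 13) = 1 − (1−p)^13 = 1 − 0.000841 = 0.999159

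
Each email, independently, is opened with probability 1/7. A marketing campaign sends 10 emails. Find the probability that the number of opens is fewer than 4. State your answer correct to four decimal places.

0.9573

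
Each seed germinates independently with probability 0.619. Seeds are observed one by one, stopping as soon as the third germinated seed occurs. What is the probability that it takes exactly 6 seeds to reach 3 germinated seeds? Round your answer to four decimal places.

Y = trial on which the third success occurs; negative binomial, r=3, p=0.619.
P(Y=6) = C(5,2) · p^3 · (1−p)^3
= 10 · 0.23718 · 0.055306 = 0.131174

0.1312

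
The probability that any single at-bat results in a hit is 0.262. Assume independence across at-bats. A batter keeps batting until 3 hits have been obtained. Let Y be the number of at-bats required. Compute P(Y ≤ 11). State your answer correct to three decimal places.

0.581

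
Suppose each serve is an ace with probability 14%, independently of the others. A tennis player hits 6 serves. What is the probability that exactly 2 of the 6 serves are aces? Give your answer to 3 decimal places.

0.161

X ~ Binomial(n=6, p=0.14).
P(X=2) = C(6,2) · p^2 · (1−p)^4
= 15 · 0.0196 · 0.54701 = 0.16082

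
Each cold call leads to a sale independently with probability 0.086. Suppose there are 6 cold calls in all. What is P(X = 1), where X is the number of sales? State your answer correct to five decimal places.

0.32914

X ~ Binomial(n=6, p=0.086).
P(X=1) = C(6,1) · p^1 · (1−p)^5
= 6 · 0.086 · 0.63787 = 0.3291400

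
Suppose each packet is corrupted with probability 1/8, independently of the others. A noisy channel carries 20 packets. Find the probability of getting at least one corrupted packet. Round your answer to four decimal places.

P(at least one) = 1 − P(none) = 1 − (1 − 0.125)^20
= 1 − 0.069209 = 0.930791

0.9308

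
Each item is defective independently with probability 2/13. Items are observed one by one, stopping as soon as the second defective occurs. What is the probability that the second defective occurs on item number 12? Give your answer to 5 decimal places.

Y = trial on which the second success occurs; negative binomial, r=2, p=0.153846.
P(Y=12) = C(11,1) · p^2 · (1−p)^10
= 11 · 0.023669 · 0.18815 = 0.0489846

0.04898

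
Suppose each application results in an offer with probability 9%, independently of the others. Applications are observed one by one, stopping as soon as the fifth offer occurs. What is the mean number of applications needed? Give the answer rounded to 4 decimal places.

Y = total applications until the fifth success; negative binomial with r=5, p=0.09.
E[Y] = r / p = 5 / 0.09 = 55.555556

55.5556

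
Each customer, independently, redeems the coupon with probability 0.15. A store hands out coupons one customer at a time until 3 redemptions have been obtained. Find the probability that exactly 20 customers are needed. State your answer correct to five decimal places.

0.03642

Y = trial on which the third success occurs; negative binomial, r=3, p=0.15.
P(Y=20) = C(19,2) · p^3 · (1−p)^17
= 171 · 0.003375 · 0.063113 = 0.0364243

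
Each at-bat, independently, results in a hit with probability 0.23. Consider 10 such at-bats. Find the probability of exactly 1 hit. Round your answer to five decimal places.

X ~ Binomial(n=10, p=0.23).
P(X=1) = C(10,1) · p^1 · (1−p)^9
= 10 · 0.23 · 0.095152 = 0.2188489

0.21885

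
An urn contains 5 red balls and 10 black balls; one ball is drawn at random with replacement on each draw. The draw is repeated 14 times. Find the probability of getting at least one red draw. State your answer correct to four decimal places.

0.9966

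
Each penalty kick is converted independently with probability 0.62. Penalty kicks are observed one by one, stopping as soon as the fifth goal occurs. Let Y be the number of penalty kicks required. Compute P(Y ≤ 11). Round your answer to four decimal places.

0.9232

Finishing within 11 penalty kicks ⇔ at least 5 successes in the first 11. With X ~ Binomial(11, 0.62), P(Y ≤ 11) = 1 − P(X ≤ 4).
  k=0: C(11,0)·0.62^0·0.38^11 = 0.000024
  k=1: C(11,1)·0.62^1·0.38^10 = 0.000428
  k=2: C(11,2)·0.62^2·0.38^9 = 0.003493
  k=3: C(11,3)·0.62^3·0.38^8 = 0.017097
  k=4: C(11,4)·0.62^4·0.38^7 = 0.055791
1 − 0.076834 = 0.923166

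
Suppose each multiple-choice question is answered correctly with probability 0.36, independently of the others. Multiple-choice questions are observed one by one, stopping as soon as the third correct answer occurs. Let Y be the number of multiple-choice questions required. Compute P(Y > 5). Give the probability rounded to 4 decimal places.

0.7491

Needing more than 5 multiple-choice questions ⇔ fewer than 3 successes in the first 5. With X ~ Binomial(5, 0.36), P(Y > 5) = P(X ≤ 2).
  k=0: C(5,0)·0.36^0·0.64^5 = 0.107374
  k=1: C(5,1)·0.36^1·0.64^4 = 0.301990
  k=2: C(5,2)·0.36^2·0.64^3 = 0.339739
P(X ≤ 2) = 0.749103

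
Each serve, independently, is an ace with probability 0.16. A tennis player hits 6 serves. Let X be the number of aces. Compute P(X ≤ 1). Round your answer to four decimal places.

0.7528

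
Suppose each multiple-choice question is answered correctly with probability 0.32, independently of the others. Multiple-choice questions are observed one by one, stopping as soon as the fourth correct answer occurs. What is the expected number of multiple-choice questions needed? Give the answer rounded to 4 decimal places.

12.5000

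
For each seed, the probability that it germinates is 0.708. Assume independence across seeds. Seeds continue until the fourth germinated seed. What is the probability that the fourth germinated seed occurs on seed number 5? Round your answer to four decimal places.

0.2935

Y = trial on which the fourth success occurs; negative binomial, r=4, p=0.708.
P(Y=5) = C(4,3) · p^4 · (1−p)^1
= 4 · 0.25127 · 0.292 = 0.293478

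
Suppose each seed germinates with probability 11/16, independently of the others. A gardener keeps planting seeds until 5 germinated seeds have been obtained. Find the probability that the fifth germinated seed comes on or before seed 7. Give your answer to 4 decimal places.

0.6186

Finishing within 7 seeds ⇔ at least 5 successes in the first 7. With X ~ Binomial(7, 0.6875), P(Y ≤ 7) = 1 − P(X ≤ 4).
  k=0: C(7,0)·0.6875^0·0.3125^7 = 0.000291
  k=1: C(7,1)·0.6875^1·0.3125^6 = 0.004482
  k=2: C(7,2)·0.6875^2·0.3125^5 = 0.029581
  k=3: C(7,3)·0.6875^3·0.3125^4 = 0.108464
  k=4: C(7,4)·0.6875^4·0.3125^3 = 0.238621
1 − 0.381439 = 0.618561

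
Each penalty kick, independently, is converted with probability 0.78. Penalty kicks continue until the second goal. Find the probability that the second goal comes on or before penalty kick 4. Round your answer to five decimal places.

0.96444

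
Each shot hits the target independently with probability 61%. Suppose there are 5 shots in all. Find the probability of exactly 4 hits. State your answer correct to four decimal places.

0.2700

X ~ Binomial(n=5, p=0.61).
P(X=4) = C(5,4) · p^4 · (1−p)^1
= 5 · 0.13846 · 0.39 = 0.269994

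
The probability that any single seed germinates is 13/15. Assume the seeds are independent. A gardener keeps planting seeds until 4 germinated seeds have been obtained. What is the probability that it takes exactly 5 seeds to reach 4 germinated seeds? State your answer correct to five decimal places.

Y = trial on which the fourth success occurs; negative binomial, r=4, p=0.866667.
P(Y=5) = C(4,3) · p^4 · (1−p)^1
= 4 · 0.56417 · 0.13333 = 0.3008895

0.30089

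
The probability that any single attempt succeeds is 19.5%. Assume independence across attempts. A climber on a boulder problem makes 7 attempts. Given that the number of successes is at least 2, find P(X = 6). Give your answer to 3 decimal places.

0.001

X ~ Binomial(7, 0.195). Want P(X=6 | X≥2) = P(X=6) / P(X≥2).
P(X=6) = C(7,6)·0.195^6·0.805^1 = 0.00031
P(X≥2) = 1 − 0.21906 − 0.37146 = 0.40948
Ratio = 0.00031 / 0.40948 = 0.00076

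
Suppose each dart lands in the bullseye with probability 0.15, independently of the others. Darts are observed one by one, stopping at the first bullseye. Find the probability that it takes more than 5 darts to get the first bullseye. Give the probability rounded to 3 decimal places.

0.444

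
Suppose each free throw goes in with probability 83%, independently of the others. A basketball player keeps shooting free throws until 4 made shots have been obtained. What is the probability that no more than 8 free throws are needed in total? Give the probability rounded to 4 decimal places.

Finishing within 8 free throws ⇔ at least 4 successes in the first 8. With X ~ Binomial(8, 0.83), P(Y ≤ 8) = 1 − P(X ≤ 3).
  k=0: C(8,0)·0.83^0·0.17^8 = 0.000001
  k=1: C(8,1)·0.83^1·0.17^7 = 0.000027
  k=2: C(8,2)·0.83^2·0.17^6 = 0.000466
  k=3: C(8,3)·0.83^3·0.17^5 = 0.004546
1 − 0.005040 = 0.994960

0.9950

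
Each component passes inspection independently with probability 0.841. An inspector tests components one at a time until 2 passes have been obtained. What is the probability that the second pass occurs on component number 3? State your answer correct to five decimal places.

Y = trial on which the second success occurs; negative binomial, r=2, p=0.841.
P(Y=3) = C(2,1) · p^2 · (1−p)^1
= 2 · 0.70728 · 0.159 = 0.2249154

0.22492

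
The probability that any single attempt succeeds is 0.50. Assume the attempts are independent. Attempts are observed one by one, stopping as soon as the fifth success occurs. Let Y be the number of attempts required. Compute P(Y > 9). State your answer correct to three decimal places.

Needing more than 9 attempts ⇔ fewer than 5 successes in the first 9. With X ~ Binomial(9, 0.50), P(Y > 9) = P(X ≤ 4).
  k=0: C(9,0)·0.50^0·0.50^9 = 0.00195
  k=1: C(9,1)·0.50^1·0.50^8 = 0.01758
  k=2: C(9,2)·0.50^2·0.50^7 = 0.07031
  k=3: C(9,3)·0.50^3·0.50^6 = 0.16406
  k=4: C(9,4)·0.50^4·0.50^5 = 0.24609
P(X ≤ 4) = 0.50000

0.500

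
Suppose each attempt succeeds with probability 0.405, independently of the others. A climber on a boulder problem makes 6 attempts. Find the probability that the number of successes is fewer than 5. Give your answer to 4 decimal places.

0.9567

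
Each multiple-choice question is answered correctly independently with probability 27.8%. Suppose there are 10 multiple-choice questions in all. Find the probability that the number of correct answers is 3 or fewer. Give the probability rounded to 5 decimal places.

0.70718

X ~ Binomial(10, 0.278); P(X ≤ 3) = Σ C(10,k) p^k (1−p)^(10−k) over k:
  k=0: C(10,0)·0.278^0·0.722^10 = 0.0384921
  k=1: C(10,1)·0.278^1·0.722^9 = 0.1482107
  k=2: C(10,2)·0.278^2·0.722^8 = 0.2568028
  k=3: C(10,3)·0.278^3·0.722^7 = 0.2636793
Total = 0.7071849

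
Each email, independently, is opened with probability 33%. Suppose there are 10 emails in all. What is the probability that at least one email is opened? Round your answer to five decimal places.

0.98177

P(at least one) = 1 − P(none) = 1 − (1 − 0.33)^10
= 1 − 0.0182284 = 0.9817716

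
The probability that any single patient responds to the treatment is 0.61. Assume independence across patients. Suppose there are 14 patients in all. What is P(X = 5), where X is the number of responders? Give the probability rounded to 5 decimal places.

X ~ Binomial(n=14, p=0.61).
P(X=5) = C(14,5) · p^5 · (1−p)^9
= 2002 · 0.08446 · 0.00020873 = 0.0352935

0.03529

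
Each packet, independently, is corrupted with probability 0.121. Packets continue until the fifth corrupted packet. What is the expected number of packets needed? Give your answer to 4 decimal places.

Y = total packets until the fifth success; negative binomial with r=5, p=0.121.
E[Y] = r / p = 5 / 0.121 = 41.322314

41.3223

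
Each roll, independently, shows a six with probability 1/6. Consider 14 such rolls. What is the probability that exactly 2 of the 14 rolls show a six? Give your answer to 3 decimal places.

0.284

X ~ Binomial(n=14, p=0.166667).
P(X=2) = C(14,2) · p^2 · (1−p)^12
= 91 · 0.027778 · 0.11216 = 0.28351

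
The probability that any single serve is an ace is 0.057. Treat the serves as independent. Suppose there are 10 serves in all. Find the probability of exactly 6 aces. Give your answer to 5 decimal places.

0.00001

X ~ Binomial(n=10, p=0.057).
P(X=6) = C(10,6) · p^6 · (1−p)^4
= 210 · 3.4296e-08 · 0.79076 = 0.0000057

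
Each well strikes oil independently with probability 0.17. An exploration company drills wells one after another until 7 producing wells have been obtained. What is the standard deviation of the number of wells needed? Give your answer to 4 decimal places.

14.1788

Y = total wells until the seventh success; negative binomial with r=7, p=0.17.
SD(Y) = √[r(1−p)/p²] = √(201.038062) = 14.178789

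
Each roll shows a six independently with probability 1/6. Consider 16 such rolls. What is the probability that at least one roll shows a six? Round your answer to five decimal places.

P(at least one) = 1 − P(none) = 1 − (1 − 0.166667)^16
= 1 − 0.0540879 = 0.9459121

0.94591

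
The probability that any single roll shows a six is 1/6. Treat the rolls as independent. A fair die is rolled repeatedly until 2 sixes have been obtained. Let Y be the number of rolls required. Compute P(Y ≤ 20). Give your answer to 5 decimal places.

Finishing within 20 rolls ⇔ at least 2 successes in the first 20. With X ~ Binomial(20, 0.166667), P(Y ≤ 20) = 1 − P(X ≤ 1).
  k=0: C(20,0)·0.166667^0·0.833333^20 = 0.0260841
  k=1: C(20,1)·0.166667^1·0.833333^19 = 0.1043362
1 − 0.1304203 = 0.8695797

0.86958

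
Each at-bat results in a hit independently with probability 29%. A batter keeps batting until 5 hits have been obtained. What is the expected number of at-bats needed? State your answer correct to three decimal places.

Y = total at-bats until the fifth success; negative binomial with r=5, p=0.29.
E[Y] = r / p = 5 / 0.29 = 17.24138

17.241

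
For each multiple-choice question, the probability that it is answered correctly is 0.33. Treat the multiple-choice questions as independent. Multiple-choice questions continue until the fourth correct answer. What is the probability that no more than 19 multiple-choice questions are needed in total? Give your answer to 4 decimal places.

Finishing within 19 multiple-choice questions ⇔ at least 4 successes in the first 19. With X ~ Binomial(19, 0.33), P(Y ≤ 19) = 1 − P(X ≤ 3).
  k=0: C(19,0)·0.33^0·0.67^19 = 0.000496
  k=1: C(19,1)·0.33^1·0.67^18 = 0.004641
  k=2: C(19,2)·0.33^2·0.67^17 = 0.020573
  k=3: C(19,3)·0.33^3·0.67^16 = 0.057420
1 − 0.083130 = 0.916870

0.9169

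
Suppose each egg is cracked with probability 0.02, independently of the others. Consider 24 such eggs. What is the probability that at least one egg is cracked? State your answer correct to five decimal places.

P(at least one) = 1 − P(none) = 1 − (1 − 0.02)^24
= 1 − 0.6157803 = 0.3842197

0.38422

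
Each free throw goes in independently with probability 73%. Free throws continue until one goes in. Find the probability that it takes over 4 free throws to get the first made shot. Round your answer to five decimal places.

Y = number of free throws to the first success; geometric, p = 0.73.
P(Y > 4) = P(first 4 all fail) = (1−p)^4 = 0.0053144

0.00531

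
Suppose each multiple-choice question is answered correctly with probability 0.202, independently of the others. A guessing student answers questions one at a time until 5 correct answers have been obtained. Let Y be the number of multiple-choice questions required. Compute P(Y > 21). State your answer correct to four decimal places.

0.5768

Needing more than 21 multiple-choice questions ⇔ fewer than 5 successes in the first 21. With X ~ Binomial(21, 0.202), P(Y > 21) = P(X ≤ 4).
  k=0: C(21,0)·0.202^0·0.798^21 = 0.008751
  k=1: C(21,1)·0.202^1·0.798^20 = 0.046519
  k=2: C(21,2)·0.202^2·0.798^19 = 0.117754
  k=3: C(21,3)·0.202^3·0.798^18 = 0.188781
  k=4: C(21,4)·0.202^4·0.798^17 = 0.215040
P(X ≤ 4) = 0.576845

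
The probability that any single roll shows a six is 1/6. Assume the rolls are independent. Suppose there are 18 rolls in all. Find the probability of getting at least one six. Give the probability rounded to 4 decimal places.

0.9624

P(at least one) = 1 − P(none) = 1 − (1 − 0.166667)^18
= 1 − 0.037561 = 0.962439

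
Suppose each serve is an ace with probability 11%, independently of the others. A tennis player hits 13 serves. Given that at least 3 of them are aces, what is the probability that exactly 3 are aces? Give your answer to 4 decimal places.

0.7191

X ~ Binomial(13, 0.11). Want P(X=3 | X≥3) = P(X=3) / P(X≥3).
P(X=3) = C(13,3)·0.11^3·0.89^10 = 0.118698
P(X≥3) = 1 − 0.219821 − 0.353196 − 0.261921 = 0.165061
Ratio = 0.118698 / 0.165061 = 0.719115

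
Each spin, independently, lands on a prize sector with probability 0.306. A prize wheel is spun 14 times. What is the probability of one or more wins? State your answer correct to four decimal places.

0.9940

P(at least one) = 1 − P(none) = 1 − (1 − 0.306)^14
= 1 − 0.006012 = 0.993988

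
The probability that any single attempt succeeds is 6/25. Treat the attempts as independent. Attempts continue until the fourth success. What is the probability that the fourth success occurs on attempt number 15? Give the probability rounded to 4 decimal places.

Y = trial on which the fourth success occurs; negative binomial, r=4, p=0.24.
P(Y=15) = C(14,3) · p^4 · (1−p)^11
= 364 · 0.0033178 · 0.04886 = 0.059006

0.0590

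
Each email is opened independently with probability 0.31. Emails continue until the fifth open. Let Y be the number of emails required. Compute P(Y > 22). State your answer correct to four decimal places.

Needing more than 22 emails ⇔ fewer than 5 successes in the first 22. With X ~ Binomial(22, 0.31), P(Y > 22) = P(X ≤ 4).
  k=0: C(22,0)·0.31^0·0.69^22 = 0.000285
  k=1: C(22,1)·0.31^1·0.69^21 = 0.002816
  k=2: C(22,2)·0.31^2·0.69^20 = 0.013284
  k=3: C(22,3)·0.31^3·0.69^19 = 0.039787
  k=4: C(22,4)·0.31^4·0.69^18 = 0.084907
P(X ≤ 4) = 0.141078

0.1411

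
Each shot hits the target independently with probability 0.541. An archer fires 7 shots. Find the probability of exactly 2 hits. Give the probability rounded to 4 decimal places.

0.1252

X ~ Binomial(n=7, p=0.541).
P(X=2) = C(7,2) · p^2 · (1−p)^5
= 21 · 0.29268 · 0.020373 = 0.125221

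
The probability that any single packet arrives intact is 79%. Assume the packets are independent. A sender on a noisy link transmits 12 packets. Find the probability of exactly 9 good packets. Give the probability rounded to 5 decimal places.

0.24419

X ~ Binomial(n=12, p=0.79).
P(X=9) = C(12,9) · p^9 · (1−p)^3
= 220 · 0.11985 · 0.009261 = 0.2441880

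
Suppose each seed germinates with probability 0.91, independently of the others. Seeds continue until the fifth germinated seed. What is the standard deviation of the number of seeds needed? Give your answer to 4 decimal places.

Y = total seeds until the fifth success; negative binomial with r=5, p=0.91.
SD(Y) = √[r(1−p)/p²] = √(0.543413) = 0.737165

0.7372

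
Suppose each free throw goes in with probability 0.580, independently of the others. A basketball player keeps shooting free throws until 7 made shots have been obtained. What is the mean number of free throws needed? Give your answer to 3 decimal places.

12.069

Y = total free throws until the seventh success; negative binomial with r=7, p=0.58.
E[Y] = r / p = 7 / 0.58 = 12.06897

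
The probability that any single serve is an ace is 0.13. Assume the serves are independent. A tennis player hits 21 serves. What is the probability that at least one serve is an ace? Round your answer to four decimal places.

0.9463

P(at least one) = 1 − P(none) = 1 − (1 − 0.13)^21
= 1 − 0.053691 = 0.946309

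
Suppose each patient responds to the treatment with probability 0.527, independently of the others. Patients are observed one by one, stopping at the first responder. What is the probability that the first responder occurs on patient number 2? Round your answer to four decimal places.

0.2493

Geometric (trials to first success), p = 0.527.
P(Y = 2) = (1−p)^1 · p = 0.473 · 0.527 = 0.249271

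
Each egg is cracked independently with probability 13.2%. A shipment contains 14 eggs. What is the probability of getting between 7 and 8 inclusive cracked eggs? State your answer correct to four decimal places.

0.0010

X ~ Binomial(14, 0.132); P(7 ≤ X ≤ 8) = Σ C(14,k) p^k (1−p)^(14−k) over k:
  k=7: C(14,7)·0.132^7·0.868^7 = 0.000890
  k=8: C(14,8)·0.132^8·0.868^6 = 0.000118
Total = 0.001008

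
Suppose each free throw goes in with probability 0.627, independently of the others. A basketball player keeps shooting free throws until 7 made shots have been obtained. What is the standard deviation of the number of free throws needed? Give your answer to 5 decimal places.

2.57713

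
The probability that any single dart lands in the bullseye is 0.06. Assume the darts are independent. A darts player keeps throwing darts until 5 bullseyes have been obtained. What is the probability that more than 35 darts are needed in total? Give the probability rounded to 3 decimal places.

Needing more than 35 darts ⇔ fewer than 5 successes in the first 35. With X ~ Binomial(35, 0.06), P(Y > 35) = P(X ≤ 4).
  k=0: C(35,0)·0.06^0·0.94^35 = 0.11468
  k=1: C(35,1)·0.06^1·0.94^34 = 0.25619
  k=2: C(35,2)·0.06^2·0.94^33 = 0.27800
  k=3: C(35,3)·0.06^3·0.94^32 = 0.19519
  k=4: C(35,4)·0.06^4·0.94^31 = 0.09967
P(X ≤ 4) = 0.94372

0.944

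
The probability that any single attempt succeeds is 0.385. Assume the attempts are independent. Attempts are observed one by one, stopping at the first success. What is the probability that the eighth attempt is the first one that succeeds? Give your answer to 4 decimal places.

0.0128

Geometric (trials to first success), p = 0.385.
P(Y = 8) = (1−p)^7 · p = 0.033276 · 0.385 = 0.012811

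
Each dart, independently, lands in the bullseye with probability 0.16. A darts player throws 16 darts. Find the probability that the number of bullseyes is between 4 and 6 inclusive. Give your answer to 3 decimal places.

0.238

X ~ Binomial(16, 0.16); P(4 ≤ X ≤ 6) = Σ C(16,k) p^k (1−p)^(16−k) over k:
  k=4: C(16,4)·0.16^4·0.84^12 = 0.14720
  k=5: C(16,5)·0.16^5·0.84^11 = 0.06729
  k=6: C(16,6)·0.16^6·0.84^10 = 0.02350
Total = 0.23799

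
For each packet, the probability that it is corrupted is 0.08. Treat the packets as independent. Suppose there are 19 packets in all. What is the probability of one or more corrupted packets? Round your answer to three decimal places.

0.795

P(at least one) = 1 − P(none) = 1 − (1 − 0.08)^19
= 1 − 0.20510 = 0.79490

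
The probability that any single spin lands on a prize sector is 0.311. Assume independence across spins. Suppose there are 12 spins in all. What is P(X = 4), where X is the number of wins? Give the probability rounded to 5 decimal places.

0.23518

X ~ Binomial(n=12, p=0.311).
P(X=4) = C(12,4) · p^4 · (1−p)^8
= 495 · 0.009355 · 0.050787 = 0.2351801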